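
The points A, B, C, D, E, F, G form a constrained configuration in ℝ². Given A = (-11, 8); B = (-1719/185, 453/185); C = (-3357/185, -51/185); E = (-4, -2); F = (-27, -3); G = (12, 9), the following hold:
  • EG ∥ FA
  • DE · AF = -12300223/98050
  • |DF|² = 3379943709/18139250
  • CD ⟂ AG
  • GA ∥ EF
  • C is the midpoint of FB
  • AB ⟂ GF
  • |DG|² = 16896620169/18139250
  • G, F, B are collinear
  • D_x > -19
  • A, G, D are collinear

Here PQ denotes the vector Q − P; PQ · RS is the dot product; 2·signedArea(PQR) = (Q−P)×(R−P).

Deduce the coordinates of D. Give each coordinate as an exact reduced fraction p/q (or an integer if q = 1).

1. D_x = -1813101/98050  [A, G, D are collinear ∩ CD ⟂ AG]
2. D_y = 752463/98050  [A, G, D are collinear ∩ CD ⟂ AG]
   → D = (-1813101/98050, 752463/98050)

D = (-1813101/98050, 752463/98050)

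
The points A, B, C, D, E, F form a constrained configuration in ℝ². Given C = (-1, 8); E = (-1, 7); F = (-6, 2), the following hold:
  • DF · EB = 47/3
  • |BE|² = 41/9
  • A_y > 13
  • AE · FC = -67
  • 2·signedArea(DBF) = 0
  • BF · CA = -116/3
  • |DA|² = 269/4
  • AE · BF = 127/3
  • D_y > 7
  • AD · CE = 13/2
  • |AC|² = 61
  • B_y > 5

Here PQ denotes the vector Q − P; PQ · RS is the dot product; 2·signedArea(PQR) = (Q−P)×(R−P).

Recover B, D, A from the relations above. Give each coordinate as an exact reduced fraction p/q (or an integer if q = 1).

1. A_x = 4  [line -5·x + -6·y + 104 = 0 ∩ |AC|² = 61]
2. A_y = 14  [line -5·x + -6·y + 104 = 0 ∩ |AC|² = 61]
   → A = (4, 14)
3. B_x = -8/3  [BF · CA = -116/3 ∩ AE · BF = 127/3]
4. B_y = 17/3  [BF · CA = -116/3 ∩ AE · BF = 127/3]
   → B = (-8/3, 17/3)
5. D_x = -1  [2·signedArea(DBF) = 0 ∩ DF · EB = 47/3]
6. D_y = 15/2  [2·signedArea(DBF) = 0 ∩ DF · EB = 47/3]
   → D = (-1, 15/2)

A = (4, 14)
B = (-8/3, 17/3)
D = (-1, 15/2)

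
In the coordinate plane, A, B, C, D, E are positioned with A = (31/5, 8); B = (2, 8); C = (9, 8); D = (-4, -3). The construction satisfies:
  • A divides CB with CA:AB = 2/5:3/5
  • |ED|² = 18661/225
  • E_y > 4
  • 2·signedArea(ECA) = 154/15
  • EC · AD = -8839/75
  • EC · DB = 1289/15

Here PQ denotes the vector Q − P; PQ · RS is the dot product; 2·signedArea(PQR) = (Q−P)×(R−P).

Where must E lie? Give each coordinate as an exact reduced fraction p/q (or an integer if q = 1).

1. E_x = 7/5  [EC · DB = 1289/15 ∩ 2·signedArea(ECA) = 154/15]
2. E_y = 13/3  [EC · DB = 1289/15 ∩ 2·signedArea(ECA) = 154/15]
   → E = (7/5, 13/3)

E = (7/5, 13/3)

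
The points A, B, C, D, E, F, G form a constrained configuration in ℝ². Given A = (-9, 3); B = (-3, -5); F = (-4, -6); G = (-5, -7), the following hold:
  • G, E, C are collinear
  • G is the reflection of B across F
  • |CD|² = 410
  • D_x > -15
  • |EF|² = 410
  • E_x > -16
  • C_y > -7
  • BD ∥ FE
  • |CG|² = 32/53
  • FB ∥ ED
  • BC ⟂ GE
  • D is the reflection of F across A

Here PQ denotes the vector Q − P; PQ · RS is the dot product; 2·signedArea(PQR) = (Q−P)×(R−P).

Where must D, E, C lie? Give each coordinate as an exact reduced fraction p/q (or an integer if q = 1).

C = (-285/53, -335/53)
D = (-14, 12)
E = (-15, 11)

1. D_x = -14  [D is the reflection of F across A]
2. D_y = 12  [D is the reflection of F across A]
   → D = (-14, 12)
3. E_x = -15  [FB ∥ ED ∩ BD ∥ FE]
4. E_y = 11  [FB ∥ ED ∩ BD ∥ FE]
   → E = (-15, 11)
5. C_x = -285/53  [G, E, C are collinear ∩ BC ⟂ GE]
6. C_y = -335/53  [G, E, C are collinear ∩ BC ⟂ GE]
   → C = (-285/53, -335/53)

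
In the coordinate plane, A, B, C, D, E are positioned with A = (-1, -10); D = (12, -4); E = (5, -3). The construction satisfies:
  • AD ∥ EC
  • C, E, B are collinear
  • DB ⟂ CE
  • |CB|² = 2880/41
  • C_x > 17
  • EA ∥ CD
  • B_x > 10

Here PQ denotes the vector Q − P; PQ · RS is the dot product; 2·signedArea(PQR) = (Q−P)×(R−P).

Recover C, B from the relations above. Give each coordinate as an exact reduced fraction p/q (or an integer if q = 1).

1. C_x = 18  [EA ∥ CD ∩ AD ∥ EC]
2. C_y = 3  [EA ∥ CD ∩ AD ∥ EC]
   → C = (18, 3)
3. B_x = 426/41  [C, E, B are collinear ∩ DB ⟂ CE]
4. B_y = -21/41  [C, E, B are collinear ∩ DB ⟂ CE]
   → B = (426/41, -21/41)

B = (426/41, -21/41)
C = (18, 3)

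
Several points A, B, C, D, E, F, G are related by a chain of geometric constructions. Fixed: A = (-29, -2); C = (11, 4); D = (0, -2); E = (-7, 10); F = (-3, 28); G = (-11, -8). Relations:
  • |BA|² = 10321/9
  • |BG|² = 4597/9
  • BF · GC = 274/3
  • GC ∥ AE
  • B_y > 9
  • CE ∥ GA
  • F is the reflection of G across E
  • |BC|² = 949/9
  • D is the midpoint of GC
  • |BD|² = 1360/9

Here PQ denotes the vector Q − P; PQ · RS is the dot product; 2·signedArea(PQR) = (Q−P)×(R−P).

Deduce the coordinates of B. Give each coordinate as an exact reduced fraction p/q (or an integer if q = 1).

1. B_x = 8/3  [line -22·x + -12·y + 536/3 = 0 ∩ |BD|² = 1360/9]
2. B_y = 10  [line -22·x + -12·y + 536/3 = 0 ∩ |BD|² = 1360/9]
   → B = (8/3, 10)

B = (8/3, 10)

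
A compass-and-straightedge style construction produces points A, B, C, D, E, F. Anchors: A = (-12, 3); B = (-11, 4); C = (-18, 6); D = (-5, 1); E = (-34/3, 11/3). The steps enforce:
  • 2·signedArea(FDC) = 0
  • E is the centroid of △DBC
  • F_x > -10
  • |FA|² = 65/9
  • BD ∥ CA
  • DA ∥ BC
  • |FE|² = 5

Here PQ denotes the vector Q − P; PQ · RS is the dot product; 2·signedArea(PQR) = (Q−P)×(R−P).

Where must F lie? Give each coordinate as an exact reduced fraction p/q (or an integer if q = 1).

F = (-28/3, 8/3)

1. F_x = -28/3  [line -5·x + -13·y + -12 = 0 ∩ |FE|² = 5]
2. F_y = 8/3  [line -5·x + -13·y + -12 = 0 ∩ |FE|² = 5]
   → F = (-28/3, 8/3)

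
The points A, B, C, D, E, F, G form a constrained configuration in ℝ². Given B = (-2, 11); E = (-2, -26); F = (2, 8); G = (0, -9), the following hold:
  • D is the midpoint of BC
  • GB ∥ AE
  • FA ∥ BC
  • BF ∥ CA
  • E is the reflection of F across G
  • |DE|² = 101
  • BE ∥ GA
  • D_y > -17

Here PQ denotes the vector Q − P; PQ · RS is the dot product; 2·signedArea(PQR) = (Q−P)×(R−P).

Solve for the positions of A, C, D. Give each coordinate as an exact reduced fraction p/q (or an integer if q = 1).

A = (0, -46)
C = (-4, -43)
D = (-3, -16)

1. A_x = 0  [GB ∥ AE ∩ BE ∥ GA]
2. A_y = -46  [GB ∥ AE ∩ BE ∥ GA]
   → A = (0, -46)
3. C_x = -4  [BF ∥ CA ∩ FA ∥ BC]
4. C_y = -43  [BF ∥ CA ∩ FA ∥ BC]
   → C = (-4, -43)
5. D_x = -3  [D is the midpoint of BC]
6. D_y = -16  [D is the midpoint of BC]
   → D = (-3, -16)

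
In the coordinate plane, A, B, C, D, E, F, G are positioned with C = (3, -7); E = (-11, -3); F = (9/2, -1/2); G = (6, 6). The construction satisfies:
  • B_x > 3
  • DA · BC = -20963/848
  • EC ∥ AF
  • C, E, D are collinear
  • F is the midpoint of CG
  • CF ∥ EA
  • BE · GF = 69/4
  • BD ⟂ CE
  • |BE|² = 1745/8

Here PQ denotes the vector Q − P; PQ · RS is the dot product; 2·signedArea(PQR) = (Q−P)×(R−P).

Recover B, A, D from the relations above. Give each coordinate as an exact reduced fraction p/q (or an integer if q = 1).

1. B_x = 15/4  [line 3/2·x + 13/2·y + 75/4 = 0 ∩ |BE|² = 1745/8]
2. B_y = -15/4  [line 3/2·x + 13/2·y + 75/4 = 0 ∩ |BE|² = 1745/8]
   → B = (15/4, -15/4)
3. A_x = -19/2  [EC ∥ AF ∩ CF ∥ EA]
4. A_y = 7/2  [EC ∥ AF ∩ CF ∥ EA]
   → A = (-19/2, 7/2)
5. D_x = 601/212  [C, E, D are collinear ∩ BD ⟂ CE]
6. D_y = -737/106  [C, E, D are collinear ∩ BD ⟂ CE]
   → D = (601/212, -737/106)

A = (-19/2, 7/2)
B = (15/4, -15/4)
D = (601/212, -737/106)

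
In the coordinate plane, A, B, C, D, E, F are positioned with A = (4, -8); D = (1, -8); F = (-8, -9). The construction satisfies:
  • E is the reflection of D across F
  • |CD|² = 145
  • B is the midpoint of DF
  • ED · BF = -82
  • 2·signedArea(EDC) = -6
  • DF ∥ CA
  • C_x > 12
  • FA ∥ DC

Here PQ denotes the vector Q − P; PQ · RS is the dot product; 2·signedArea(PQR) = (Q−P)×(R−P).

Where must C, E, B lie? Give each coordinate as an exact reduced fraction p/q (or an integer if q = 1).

B = (-7/2, -17/2)
C = (13, -7)
E = (-17, -10)

1. C_x = 13  [DF ∥ CA ∩ FA ∥ DC]
2. C_y = -7  [DF ∥ CA ∩ FA ∥ DC]
   → C = (13, -7)
3. E_x = -17  [E is the reflection of D across F]
4. E_y = -10  [E is the reflection of D across F]
   → E = (-17, -10)
5. B_x = -7/2  [B is the midpoint of DF]
6. B_y = -17/2  [B is the midpoint of DF]
   → B = (-7/2, -17/2)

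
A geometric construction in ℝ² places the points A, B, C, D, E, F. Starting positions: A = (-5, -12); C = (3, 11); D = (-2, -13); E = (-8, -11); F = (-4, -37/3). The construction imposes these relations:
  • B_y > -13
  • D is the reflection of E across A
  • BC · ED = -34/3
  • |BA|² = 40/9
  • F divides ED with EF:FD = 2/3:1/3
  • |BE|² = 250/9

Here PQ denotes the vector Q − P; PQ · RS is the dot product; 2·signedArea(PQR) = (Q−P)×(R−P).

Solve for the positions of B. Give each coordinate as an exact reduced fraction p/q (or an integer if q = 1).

B = (-3, -38/3)

1. B_x = -3  [line -6·x + 2·y + 22/3 = 0 ∩ |BA|² = 40/9]
2. B_y = -38/3  [line -6·x + 2·y + 22/3 = 0 ∩ |BA|² = 40/9]
   → B = (-3, -38/3)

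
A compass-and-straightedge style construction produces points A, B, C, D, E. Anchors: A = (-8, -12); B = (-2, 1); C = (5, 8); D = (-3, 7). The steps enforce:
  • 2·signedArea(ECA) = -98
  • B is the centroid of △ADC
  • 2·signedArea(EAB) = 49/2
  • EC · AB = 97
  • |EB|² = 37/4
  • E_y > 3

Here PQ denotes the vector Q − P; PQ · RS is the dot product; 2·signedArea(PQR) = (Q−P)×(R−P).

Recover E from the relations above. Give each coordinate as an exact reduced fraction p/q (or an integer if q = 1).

E = (-5/2, 4)

1. E_x = -5/2  [2·signedArea(EAB) = 49/2 ∩ 2·signedArea(ECA) = -98]
2. E_y = 4  [2·signedArea(EAB) = 49/2 ∩ 2·signedArea(ECA) = -98]
   → E = (-5/2, 4)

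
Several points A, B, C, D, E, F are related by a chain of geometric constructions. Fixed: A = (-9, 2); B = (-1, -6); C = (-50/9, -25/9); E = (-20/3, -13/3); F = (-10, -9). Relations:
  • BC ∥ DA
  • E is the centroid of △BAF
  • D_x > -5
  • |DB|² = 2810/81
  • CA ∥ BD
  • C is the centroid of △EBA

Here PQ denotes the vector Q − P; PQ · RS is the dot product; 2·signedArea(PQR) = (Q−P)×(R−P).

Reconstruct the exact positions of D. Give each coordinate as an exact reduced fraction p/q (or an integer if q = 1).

D = (-40/9, -11/9)

1. D_x = -40/9  [BC ∥ DA ∩ CA ∥ BD]
2. D_y = -11/9  [BC ∥ DA ∩ CA ∥ BD]
   → D = (-40/9, -11/9)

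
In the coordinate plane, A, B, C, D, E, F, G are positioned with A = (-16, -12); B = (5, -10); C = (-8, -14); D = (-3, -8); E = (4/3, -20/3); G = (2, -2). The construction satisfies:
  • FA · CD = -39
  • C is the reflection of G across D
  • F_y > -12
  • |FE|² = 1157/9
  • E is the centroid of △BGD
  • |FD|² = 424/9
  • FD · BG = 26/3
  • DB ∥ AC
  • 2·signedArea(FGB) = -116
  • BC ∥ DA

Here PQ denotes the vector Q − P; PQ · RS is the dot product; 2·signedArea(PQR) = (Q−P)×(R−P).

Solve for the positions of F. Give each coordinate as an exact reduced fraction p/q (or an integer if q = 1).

F = (-9, -34/3)

1. F_x = -9  [FA · CD = -39 ∩ 2·signedArea(FGB) = -116]
2. F_y = -34/3  [FA · CD = -39 ∩ 2·signedArea(FGB) = -116]
   → F = (-9, -34/3)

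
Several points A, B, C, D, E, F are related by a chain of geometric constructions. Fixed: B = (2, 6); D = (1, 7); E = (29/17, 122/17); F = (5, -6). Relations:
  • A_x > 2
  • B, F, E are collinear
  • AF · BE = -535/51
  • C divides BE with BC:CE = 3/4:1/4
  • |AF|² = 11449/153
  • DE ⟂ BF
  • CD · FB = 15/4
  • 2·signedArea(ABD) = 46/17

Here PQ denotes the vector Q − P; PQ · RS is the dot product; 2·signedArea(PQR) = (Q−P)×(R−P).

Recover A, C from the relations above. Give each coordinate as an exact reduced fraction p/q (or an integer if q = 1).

1. A_x = 148/51  [AF · BE = -535/51 ∩ 2·signedArea(ABD) = 46/17]
2. A_y = 122/51  [AF · BE = -535/51 ∩ 2·signedArea(ABD) = 46/17]
   → A = (148/51, 122/51)
3. C_x = 121/68  [C divides BE with BC:CE = 3/4:1/4]
4. C_y = 117/17  [C divides BE with BC:CE = 3/4:1/4]
   → C = (121/68, 117/17)

A = (148/51, 122/51)
C = (121/68, 117/17)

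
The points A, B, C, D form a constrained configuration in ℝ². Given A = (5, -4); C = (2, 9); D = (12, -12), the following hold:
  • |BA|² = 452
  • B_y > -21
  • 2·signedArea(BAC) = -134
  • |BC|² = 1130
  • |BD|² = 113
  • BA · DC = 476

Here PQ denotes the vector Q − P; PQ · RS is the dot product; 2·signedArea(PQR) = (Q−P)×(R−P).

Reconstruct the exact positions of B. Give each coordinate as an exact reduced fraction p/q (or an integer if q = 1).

B = (19, -20)

1. B_x = 19  [2·signedArea(BAC) = -134 ∩ BA · DC = 476]
2. B_y = -20  [2·signedArea(BAC) = -134 ∩ BA · DC = 476]
   → B = (19, -20)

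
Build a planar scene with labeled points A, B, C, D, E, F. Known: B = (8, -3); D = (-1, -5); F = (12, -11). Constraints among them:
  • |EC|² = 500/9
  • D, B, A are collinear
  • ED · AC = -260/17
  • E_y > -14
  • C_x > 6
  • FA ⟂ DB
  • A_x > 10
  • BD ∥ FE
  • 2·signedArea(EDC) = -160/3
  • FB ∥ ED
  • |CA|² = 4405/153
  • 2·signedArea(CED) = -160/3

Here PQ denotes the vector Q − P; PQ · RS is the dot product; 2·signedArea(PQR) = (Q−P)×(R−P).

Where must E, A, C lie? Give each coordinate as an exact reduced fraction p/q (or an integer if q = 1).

A = (172/17, -43/17)
C = (19/3, -19/3)
E = (3, -13)

1. E_x = 3  [FB ∥ ED ∩ BD ∥ FE]
2. E_y = -13  [FB ∥ ED ∩ BD ∥ FE]
   → E = (3, -13)
3. A_x = 172/17  [D, B, A are collinear ∩ FA ⟂ DB]
4. A_y = -43/17  [D, B, A are collinear ∩ FA ⟂ DB]
   → A = (172/17, -43/17)
5. C_x = 19/3  [2·signedArea(CED) = -160/3 ∩ ED · AC = -260/17]
6. C_y = -19/3  [2·signedArea(CED) = -160/3 ∩ ED · AC = -260/17]
   → C = (19/3, -19/3)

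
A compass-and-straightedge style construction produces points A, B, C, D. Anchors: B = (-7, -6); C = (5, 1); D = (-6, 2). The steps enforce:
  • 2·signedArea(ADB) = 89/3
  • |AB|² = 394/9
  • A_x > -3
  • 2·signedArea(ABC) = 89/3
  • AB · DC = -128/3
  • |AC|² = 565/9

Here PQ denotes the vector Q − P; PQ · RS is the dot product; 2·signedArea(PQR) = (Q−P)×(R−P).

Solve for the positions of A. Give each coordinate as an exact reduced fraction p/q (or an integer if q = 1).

A = (-8/3, -1)

1. A_x = -8/3  [2·signedArea(ABC) = 89/3 ∩ 2·signedArea(ADB) = 89/3]
2. A_y = -1  [2·signedArea(ABC) = 89/3 ∩ 2·signedArea(ADB) = 89/3]
   → A = (-8/3, -1)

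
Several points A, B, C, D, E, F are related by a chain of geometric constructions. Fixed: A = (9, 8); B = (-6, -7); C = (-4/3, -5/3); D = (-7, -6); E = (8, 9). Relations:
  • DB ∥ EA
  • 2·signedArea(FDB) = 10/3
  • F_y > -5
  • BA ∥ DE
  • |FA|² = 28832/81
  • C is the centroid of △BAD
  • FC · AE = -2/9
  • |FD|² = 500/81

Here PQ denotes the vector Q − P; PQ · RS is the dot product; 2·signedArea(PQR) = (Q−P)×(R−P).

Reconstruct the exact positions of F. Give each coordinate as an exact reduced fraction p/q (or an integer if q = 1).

1. F_x = -43/9  [2·signedArea(FDB) = 10/3 ∩ FC · AE = -2/9]
2. F_y = -44/9  [2·signedArea(FDB) = 10/3 ∩ FC · AE = -2/9]
   → F = (-43/9, -44/9)

F = (-43/9, -44/9)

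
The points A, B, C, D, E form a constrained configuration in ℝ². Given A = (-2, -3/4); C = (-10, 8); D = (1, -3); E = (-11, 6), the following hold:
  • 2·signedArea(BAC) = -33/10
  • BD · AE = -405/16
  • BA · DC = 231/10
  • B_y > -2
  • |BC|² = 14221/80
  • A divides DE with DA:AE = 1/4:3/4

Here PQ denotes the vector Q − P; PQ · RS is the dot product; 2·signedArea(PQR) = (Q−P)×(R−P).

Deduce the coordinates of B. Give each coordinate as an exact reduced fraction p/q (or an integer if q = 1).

B = (-4/5, -33/20)

1. B_x = -4/5  [2·signedArea(BAC) = -33/10 ∩ BA · DC = 231/10]
2. B_y = -33/20  [2·signedArea(BAC) = -33/10 ∩ BA · DC = 231/10]
   → B = (-4/5, -33/20)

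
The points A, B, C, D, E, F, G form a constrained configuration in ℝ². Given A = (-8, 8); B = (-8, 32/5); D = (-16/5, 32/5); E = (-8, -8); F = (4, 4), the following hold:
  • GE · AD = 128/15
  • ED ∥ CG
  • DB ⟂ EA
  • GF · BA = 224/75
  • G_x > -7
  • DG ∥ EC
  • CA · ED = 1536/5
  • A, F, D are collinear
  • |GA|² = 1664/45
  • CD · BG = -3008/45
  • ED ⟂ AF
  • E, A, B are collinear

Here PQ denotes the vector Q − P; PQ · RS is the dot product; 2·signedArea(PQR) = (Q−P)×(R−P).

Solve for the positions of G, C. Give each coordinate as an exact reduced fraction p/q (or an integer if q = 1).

C = (-56/5, -184/15)
G = (-32/5, 32/15)

1. G_x = -32/5  [GF · BA = 224/75 ∩ GE · AD = 128/15]
2. G_y = 32/15  [GF · BA = 224/75 ∩ GE · AD = 128/15]
   → G = (-32/5, 32/15)
3. C_x = -56/5  [ED ∥ CG ∩ DG ∥ EC]
4. C_y = -184/15  [ED ∥ CG ∩ DG ∥ EC]
   → C = (-56/5, -184/15)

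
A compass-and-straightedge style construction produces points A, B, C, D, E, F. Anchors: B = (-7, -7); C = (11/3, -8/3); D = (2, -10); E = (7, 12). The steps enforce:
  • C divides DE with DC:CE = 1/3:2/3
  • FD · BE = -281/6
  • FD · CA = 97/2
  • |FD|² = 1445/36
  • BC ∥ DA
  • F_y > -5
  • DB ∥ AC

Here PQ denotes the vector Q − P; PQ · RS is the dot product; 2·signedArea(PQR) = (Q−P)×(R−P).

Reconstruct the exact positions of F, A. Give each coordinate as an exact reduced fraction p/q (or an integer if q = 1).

A = (38/3, -17/3)
F = (-5/3, -29/6)

1. F_x = -5/3  [line -14·x + -19·y + -691/6 = 0 ∩ |FD|² = 1445/36]
2. F_y = -29/6  [line -14·x + -19·y + -691/6 = 0 ∩ |FD|² = 1445/36]
   → F = (-5/3, -29/6)
3. A_x = 38/3  [FD · CA = 97/2 ∩ DB ∥ AC]
4. A_y = -17/3  [FD · CA = 97/2 ∩ DB ∥ AC]
   → A = (38/3, -17/3)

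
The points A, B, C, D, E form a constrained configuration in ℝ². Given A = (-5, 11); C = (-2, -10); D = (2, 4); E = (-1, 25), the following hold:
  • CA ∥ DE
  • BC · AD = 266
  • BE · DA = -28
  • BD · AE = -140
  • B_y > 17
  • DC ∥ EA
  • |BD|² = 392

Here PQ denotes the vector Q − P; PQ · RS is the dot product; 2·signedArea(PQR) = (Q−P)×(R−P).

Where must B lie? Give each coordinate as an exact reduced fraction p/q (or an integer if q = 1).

B = (-12, 18)

1. B_x = -12  [BE · DA = -28 ∩ BD · AE = -140]
2. B_y = 18  [BE · DA = -28 ∩ BD · AE = -140]
   → B = (-12, 18)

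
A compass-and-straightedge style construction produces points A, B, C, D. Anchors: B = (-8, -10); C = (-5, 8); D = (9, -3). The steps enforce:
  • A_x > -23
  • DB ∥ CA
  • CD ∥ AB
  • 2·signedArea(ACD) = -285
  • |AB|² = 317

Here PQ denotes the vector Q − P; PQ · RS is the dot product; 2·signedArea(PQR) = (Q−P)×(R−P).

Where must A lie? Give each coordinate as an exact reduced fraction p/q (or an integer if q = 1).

A = (-22, 1)

1. A_x = -22  [CD ∥ AB ∩ DB ∥ CA]
2. A_y = 1  [CD ∥ AB ∩ DB ∥ CA]
   → A = (-22, 1)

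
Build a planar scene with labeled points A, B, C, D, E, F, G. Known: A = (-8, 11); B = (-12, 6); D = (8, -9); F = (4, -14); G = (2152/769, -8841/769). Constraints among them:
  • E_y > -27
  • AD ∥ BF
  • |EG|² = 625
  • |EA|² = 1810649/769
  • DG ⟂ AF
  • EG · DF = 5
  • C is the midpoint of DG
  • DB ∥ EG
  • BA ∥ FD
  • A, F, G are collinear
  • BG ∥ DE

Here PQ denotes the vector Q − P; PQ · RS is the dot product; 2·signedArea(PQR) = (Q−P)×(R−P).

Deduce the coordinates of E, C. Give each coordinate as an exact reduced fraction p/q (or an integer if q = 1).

1. E_x = 17532/769  [DB ∥ EG ∩ BG ∥ DE]
2. E_y = -20376/769  [DB ∥ EG ∩ BG ∥ DE]
   → E = (17532/769, -20376/769)
3. C_x = 4152/769  [C is the midpoint of DG]
4. C_y = -7881/769  [C is the midpoint of DG]
   → C = (4152/769, -7881/769)

C = (4152/769, -7881/769)
E = (17532/769, -20376/769)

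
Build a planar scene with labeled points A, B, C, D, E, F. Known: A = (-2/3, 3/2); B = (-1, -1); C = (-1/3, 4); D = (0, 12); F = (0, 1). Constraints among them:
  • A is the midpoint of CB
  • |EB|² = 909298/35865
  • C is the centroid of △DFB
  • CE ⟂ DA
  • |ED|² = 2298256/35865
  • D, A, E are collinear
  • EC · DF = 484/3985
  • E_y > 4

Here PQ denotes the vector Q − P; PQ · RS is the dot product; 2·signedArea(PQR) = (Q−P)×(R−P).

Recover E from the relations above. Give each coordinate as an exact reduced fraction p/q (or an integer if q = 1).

E = (-6064/11955, 15984/3985)

1. E_x = -6064/11955  [D, A, E are collinear ∩ CE ⟂ DA]
2. E_y = 15984/3985  [D, A, E are collinear ∩ CE ⟂ DA]
   → E = (-6064/11955, 15984/3985)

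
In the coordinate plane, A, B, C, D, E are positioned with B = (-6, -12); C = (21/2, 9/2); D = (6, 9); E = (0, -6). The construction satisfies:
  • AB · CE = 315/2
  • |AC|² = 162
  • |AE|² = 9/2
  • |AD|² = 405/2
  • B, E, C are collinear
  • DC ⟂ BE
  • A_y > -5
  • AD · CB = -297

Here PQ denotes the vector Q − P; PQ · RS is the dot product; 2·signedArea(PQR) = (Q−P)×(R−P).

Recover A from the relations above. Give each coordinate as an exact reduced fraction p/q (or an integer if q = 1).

1. A_x = 3/2  [line 33/2·x + 33/2·y + 99/2 = 0 ∩ |AE|² = 9/2]
2. A_y = -9/2  [line 33/2·x + 33/2·y + 99/2 = 0 ∩ |AE|² = 9/2]
   → A = (3/2, -9/2)

A = (3/2, -9/2)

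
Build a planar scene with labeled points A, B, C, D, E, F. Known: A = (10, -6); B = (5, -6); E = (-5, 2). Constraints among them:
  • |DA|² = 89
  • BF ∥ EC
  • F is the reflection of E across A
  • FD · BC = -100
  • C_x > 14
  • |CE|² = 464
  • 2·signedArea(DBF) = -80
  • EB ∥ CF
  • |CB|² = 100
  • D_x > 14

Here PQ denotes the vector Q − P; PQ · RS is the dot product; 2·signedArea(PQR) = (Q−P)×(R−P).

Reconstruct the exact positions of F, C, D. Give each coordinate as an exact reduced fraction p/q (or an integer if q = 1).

1. F_x = 25  [F is the reflection of E across A]
2. F_y = -14  [F is the reflection of E across A]
   → F = (25, -14)
3. C_x = 15  [EB ∥ CF ∩ BF ∥ EC]
4. C_y = -6  [EB ∥ CF ∩ BF ∥ EC]
   → C = (15, -6)
5. D_x = 15  [2·signedArea(DBF) = -80 ∩ FD · BC = -100]
6. D_y = -14  [2·signedArea(DBF) = -80 ∩ FD · BC = -100]
   → D = (15, -14)

C = (15, -6)
D = (15, -14)
F = (25, -14)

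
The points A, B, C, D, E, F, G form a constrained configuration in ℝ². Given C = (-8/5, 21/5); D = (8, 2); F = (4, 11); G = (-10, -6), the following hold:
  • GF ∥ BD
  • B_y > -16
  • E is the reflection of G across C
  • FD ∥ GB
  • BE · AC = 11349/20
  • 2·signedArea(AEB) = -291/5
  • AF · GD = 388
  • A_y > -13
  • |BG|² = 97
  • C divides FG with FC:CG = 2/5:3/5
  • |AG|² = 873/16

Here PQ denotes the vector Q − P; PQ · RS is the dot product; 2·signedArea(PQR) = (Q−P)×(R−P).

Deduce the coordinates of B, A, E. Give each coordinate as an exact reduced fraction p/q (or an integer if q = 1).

1. B_x = -6  [GF ∥ BD ∩ FD ∥ GB]
2. B_y = -15  [GF ∥ BD ∩ FD ∥ GB]
   → B = (-6, -15)
3. E_x = 34/5  [E is the reflection of G across C]
4. E_y = 72/5  [E is the reflection of G across C]
   → E = (34/5, 72/5)
5. A_x = -7  [2·signedArea(AEB) = -291/5 ∩ BE · AC = 11349/20]
6. A_y = -51/4  [2·signedArea(AEB) = -291/5 ∩ BE · AC = 11349/20]
   → A = (-7, -51/4)

A = (-7, -51/4)
B = (-6, -15)
E = (34/5, 72/5)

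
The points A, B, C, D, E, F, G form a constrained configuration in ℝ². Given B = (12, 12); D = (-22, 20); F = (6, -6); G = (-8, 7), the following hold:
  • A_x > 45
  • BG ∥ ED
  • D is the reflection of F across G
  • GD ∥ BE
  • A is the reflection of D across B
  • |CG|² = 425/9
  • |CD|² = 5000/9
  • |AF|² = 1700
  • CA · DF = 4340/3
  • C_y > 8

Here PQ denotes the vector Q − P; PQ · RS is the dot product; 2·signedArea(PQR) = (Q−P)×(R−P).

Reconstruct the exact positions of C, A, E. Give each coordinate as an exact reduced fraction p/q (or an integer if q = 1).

1. A_x = 46  [A is the reflection of D across B]
2. A_y = 4  [A is the reflection of D across B]
   → A = (46, 4)
3. E_x = -2  [BG ∥ ED ∩ GD ∥ BE]
4. E_y = 25  [BG ∥ ED ∩ GD ∥ BE]
   → E = (-2, 25)
5. C_x = -4/3  [line -28·x + 26·y + -788/3 = 0 ∩ |CD|² = 5000/9]
6. C_y = 26/3  [line -28·x + 26·y + -788/3 = 0 ∩ |CD|² = 5000/9]
   → C = (-4/3, 26/3)

A = (46, 4)
C = (-4/3, 26/3)
E = (-2, 25)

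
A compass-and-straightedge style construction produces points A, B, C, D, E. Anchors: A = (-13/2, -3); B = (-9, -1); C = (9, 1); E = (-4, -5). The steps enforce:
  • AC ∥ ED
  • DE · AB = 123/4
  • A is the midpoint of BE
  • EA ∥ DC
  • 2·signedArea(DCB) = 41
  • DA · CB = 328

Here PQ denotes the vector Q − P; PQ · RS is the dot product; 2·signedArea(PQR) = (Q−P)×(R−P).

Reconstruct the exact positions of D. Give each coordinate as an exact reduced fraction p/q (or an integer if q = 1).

D = (23/2, -1)

1. D_x = 23/2  [EA ∥ DC ∩ AC ∥ ED]
2. D_y = -1  [EA ∥ DC ∩ AC ∥ ED]
   → D = (23/2, -1)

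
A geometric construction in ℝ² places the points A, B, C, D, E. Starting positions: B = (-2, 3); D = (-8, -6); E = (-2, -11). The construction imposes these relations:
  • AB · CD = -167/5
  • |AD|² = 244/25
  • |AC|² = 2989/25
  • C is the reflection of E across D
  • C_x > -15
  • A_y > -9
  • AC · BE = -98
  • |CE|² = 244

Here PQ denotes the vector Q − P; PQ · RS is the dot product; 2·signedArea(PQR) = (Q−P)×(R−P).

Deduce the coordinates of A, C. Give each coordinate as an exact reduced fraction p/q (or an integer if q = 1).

A = (-28/5, -8)
C = (-14, -1)

1. C_x = -14  [C is the reflection of E across D]
2. C_y = -1  [C is the reflection of E across D]
   → C = (-14, -1)
3. A_x = -28/5  [AC · BE = -98 ∩ AB · CD = -167/5]
4. A_y = -8  [AC · BE = -98 ∩ AB · CD = -167/5]
   → A = (-28/5, -8)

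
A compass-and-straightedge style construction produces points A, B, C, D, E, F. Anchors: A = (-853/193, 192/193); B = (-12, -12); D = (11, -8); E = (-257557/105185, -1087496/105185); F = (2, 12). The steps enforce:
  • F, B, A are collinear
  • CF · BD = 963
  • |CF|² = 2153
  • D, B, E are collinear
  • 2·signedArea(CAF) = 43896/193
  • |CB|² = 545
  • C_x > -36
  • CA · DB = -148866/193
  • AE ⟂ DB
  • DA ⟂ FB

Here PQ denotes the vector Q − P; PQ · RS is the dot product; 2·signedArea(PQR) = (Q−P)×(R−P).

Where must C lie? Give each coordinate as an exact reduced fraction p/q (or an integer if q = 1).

1. C_x = -35  [CA · DB = -148866/193 ∩ 2·signedArea(CAF) = 43896/193]
2. C_y = -16  [CA · DB = -148866/193 ∩ 2·signedArea(CAF) = 43896/193]
   → C = (-35, -16)

C = (-35, -16)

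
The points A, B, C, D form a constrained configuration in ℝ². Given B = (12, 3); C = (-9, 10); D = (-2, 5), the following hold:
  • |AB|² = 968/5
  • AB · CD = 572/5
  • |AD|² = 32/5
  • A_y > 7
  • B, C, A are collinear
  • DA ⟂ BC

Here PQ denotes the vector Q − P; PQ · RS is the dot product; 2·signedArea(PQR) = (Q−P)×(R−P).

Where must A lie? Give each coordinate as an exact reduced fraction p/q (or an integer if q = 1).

A = (-6/5, 37/5)

1. A_x = -6/5  [B, C, A are collinear ∩ DA ⟂ BC]
2. A_y = 37/5  [B, C, A are collinear ∩ DA ⟂ BC]
   → A = (-6/5, 37/5)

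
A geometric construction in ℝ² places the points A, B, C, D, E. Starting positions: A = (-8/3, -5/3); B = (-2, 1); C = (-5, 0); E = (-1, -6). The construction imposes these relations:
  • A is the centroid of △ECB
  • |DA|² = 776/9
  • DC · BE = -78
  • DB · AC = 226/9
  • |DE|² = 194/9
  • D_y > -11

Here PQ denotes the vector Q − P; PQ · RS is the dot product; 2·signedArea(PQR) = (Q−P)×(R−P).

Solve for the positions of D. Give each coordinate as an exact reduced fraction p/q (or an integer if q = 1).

1. D_x = 2/3  [DC · BE = -78 ∩ DB · AC = 226/9]
2. D_y = -31/3  [DC · BE = -78 ∩ DB · AC = 226/9]
   → D = (2/3, -31/3)

D = (2/3, -31/3)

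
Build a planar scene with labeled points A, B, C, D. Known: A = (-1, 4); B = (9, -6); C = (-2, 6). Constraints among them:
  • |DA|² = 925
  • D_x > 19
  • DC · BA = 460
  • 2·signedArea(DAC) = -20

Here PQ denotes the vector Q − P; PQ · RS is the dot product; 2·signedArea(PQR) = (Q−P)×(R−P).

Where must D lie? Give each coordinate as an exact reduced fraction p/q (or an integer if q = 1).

D = (20, -18)

1. D_x = 20  [2·signedArea(DAC) = -20 ∩ DC · BA = 460]
2. D_y = -18  [2·signedArea(DAC) = -20 ∩ DC · BA = 460]
   → D = (20, -18)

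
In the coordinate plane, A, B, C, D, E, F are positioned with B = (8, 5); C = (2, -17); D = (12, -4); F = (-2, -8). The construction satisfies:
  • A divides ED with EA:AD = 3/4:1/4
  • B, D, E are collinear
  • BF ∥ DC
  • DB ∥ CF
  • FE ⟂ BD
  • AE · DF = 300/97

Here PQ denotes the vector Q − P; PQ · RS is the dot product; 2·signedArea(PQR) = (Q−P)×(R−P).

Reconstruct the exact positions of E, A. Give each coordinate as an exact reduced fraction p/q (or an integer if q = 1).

1. E_x = 1084/97  [B, D, E are collinear ∩ FE ⟂ BD]
2. E_y = -208/97  [B, D, E are collinear ∩ FE ⟂ BD]
   → E = (1084/97, -208/97)
3. A_x = 1144/97  [A divides ED with EA:AD = 3/4:1/4]
4. A_y = -343/97  [A divides ED with EA:AD = 3/4:1/4]
   → A = (1144/97, -343/97)

A = (1144/97, -343/97)
E = (1084/97, -208/97)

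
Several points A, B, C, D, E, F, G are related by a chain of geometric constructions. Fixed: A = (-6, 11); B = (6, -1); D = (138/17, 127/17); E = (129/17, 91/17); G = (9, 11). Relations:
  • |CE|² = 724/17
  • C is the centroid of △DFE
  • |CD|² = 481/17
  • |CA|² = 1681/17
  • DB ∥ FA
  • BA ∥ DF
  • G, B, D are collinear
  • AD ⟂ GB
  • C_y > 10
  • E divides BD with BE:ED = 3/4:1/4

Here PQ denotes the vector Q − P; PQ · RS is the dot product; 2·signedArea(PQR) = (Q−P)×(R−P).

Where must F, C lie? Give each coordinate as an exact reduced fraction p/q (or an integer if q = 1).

C = (67/17, 183/17)
F = (-66/17, 331/17)

1. F_x = -66/17  [DB ∥ FA ∩ BA ∥ DF]
2. F_y = 331/17  [DB ∥ FA ∩ BA ∥ DF]
   → F = (-66/17, 331/17)
3. C_x = 67/17  [C is the centroid of △DFE]
4. C_y = 183/17  [C is the centroid of △DFE]
   → C = (67/17, 183/17)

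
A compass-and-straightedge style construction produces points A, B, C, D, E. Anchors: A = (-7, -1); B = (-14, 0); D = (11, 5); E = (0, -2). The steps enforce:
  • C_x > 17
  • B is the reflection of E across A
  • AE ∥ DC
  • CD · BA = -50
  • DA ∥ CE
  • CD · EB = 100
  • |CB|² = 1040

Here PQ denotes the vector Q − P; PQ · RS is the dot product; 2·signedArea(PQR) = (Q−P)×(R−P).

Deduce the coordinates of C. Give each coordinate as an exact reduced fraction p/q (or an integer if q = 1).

C = (18, 4)

1. C_x = 18  [DA ∥ CE ∩ AE ∥ DC]
2. C_y = 4  [DA ∥ CE ∩ AE ∥ DC]
   → C = (18, 4)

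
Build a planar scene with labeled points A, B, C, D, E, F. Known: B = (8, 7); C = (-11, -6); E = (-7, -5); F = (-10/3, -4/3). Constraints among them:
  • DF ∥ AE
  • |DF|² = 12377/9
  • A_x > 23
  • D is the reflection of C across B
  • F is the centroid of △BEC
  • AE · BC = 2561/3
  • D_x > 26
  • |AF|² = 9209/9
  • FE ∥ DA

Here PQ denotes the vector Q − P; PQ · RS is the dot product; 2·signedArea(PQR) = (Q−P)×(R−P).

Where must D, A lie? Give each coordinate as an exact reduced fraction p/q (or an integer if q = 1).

A = (70/3, 49/3)
D = (27, 20)

1. D_x = 27  [D is the reflection of C across B]
2. D_y = 20  [D is the reflection of C across B]
   → D = (27, 20)
3. A_x = 70/3  [DF ∥ AE ∩ FE ∥ DA]
4. A_y = 49/3  [DF ∥ AE ∩ FE ∥ DA]
   → A = (70/3, 49/3)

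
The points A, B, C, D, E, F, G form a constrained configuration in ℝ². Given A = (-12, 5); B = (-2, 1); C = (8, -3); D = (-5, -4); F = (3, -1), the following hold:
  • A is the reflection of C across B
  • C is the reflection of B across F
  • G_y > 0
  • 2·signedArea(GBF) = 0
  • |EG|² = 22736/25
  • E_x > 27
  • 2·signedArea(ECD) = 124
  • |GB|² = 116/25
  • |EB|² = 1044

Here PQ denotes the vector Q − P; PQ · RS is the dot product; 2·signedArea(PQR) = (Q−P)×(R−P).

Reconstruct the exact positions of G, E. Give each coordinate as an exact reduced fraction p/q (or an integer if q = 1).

1. E_x = 28  [line 1·x + -13·y + -171 = 0 ∩ |EB|² = 1044]
2. E_y = -11  [line 1·x + -13·y + -171 = 0 ∩ |EB|² = 1044]
   → E = (28, -11)
3. G_x = 0  [line 2·x + 5·y + -1 = 0 ∩ |EG|² = 22736/25]
4. G_y = 1/5  [line 2·x + 5·y + -1 = 0 ∩ |EG|² = 22736/25]
   → G = (0, 1/5)

E = (28, -11)
G = (0, 1/5)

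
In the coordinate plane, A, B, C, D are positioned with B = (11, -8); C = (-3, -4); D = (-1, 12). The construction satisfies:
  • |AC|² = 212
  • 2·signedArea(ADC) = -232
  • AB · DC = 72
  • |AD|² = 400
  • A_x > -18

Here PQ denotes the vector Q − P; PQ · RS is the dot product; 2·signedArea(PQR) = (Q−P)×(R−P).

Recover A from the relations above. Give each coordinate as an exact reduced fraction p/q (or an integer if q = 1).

1. A_x = -17  [AB · DC = 72 ∩ 2·signedArea(ADC) = -232]
2. A_y = 0  [AB · DC = 72 ∩ 2·signedArea(ADC) = -232]
   → A = (-17, 0)

A = (-17, 0)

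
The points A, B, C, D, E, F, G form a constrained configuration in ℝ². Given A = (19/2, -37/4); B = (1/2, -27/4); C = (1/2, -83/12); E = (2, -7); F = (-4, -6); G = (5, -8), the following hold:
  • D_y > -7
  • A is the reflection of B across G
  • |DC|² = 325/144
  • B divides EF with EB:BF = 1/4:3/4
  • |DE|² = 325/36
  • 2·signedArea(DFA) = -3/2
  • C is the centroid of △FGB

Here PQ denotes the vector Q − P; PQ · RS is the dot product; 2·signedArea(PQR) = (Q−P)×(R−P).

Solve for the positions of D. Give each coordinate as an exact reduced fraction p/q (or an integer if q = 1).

D = (-1, -41/6)

1. D_x = -1  [line 13/4·x + 27/2·y + 191/2 = 0 ∩ |DE|² = 325/36]
2. D_y = -41/6  [line 13/4·x + 27/2·y + 191/2 = 0 ∩ |DE|² = 325/36]
   → D = (-1, -41/6)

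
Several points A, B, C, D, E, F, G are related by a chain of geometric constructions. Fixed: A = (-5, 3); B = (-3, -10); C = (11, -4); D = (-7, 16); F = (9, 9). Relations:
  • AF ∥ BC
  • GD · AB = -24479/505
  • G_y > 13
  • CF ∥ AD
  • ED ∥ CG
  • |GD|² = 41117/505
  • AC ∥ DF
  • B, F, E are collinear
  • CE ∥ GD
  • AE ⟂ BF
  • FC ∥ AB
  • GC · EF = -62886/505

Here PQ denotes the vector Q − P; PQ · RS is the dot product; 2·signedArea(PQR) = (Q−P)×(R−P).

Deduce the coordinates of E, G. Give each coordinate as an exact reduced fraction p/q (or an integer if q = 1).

E = (1161/505, -813/505)
G = (859/505, 6873/505)

1. E_x = 1161/505  [B, F, E are collinear ∩ AE ⟂ BF]
2. E_y = -813/505  [B, F, E are collinear ∩ AE ⟂ BF]
   → E = (1161/505, -813/505)
3. G_x = 859/505  [CE ∥ GD ∩ ED ∥ CG]
4. G_y = 6873/505  [CE ∥ GD ∩ ED ∥ CG]
   → G = (859/505, 6873/505)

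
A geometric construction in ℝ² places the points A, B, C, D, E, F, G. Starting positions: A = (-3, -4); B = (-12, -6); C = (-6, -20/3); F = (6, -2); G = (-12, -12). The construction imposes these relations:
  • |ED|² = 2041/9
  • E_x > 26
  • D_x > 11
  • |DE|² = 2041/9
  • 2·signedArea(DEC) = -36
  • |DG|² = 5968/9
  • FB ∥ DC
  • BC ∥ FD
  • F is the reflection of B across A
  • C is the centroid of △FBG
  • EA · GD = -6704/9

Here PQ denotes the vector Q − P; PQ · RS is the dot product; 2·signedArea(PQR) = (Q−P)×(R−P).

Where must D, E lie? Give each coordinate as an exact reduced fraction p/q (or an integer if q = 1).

1. D_x = 12  [FB ∥ DC ∩ BC ∥ FD]
2. D_y = -8/3  [FB ∥ DC ∩ BC ∥ FD]
   → D = (12, -8/3)
3. E_x = 27  [EA · GD = -6704/9 ∩ 2·signedArea(DEC) = -36]
4. E_y = -4/3  [EA · GD = -6704/9 ∩ 2·signedArea(DEC) = -36]
   → E = (27, -4/3)

D = (12, -8/3)
E = (27, -4/3)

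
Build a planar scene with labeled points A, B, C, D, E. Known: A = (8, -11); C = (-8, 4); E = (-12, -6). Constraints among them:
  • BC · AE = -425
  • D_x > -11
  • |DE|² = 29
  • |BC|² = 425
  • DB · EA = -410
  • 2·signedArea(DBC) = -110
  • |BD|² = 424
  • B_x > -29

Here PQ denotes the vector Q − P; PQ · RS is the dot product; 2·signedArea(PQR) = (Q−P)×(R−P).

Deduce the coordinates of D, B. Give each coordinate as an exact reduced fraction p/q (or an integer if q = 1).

1. B_x = -28  [line 20·x + -5·y + 605 = 0 ∩ |BC|² = 425]
2. B_y = 9  [line 20·x + -5·y + 605 = 0 ∩ |BC|² = 425]
   → B = (-28, 9)
3. D_x = -10  [DB · EA = -410 ∩ 2·signedArea(DBC) = -110]
4. D_y = -1  [DB · EA = -410 ∩ 2·signedArea(DBC) = -110]
   → D = (-10, -1)

B = (-28, 9)
D = (-10, -1)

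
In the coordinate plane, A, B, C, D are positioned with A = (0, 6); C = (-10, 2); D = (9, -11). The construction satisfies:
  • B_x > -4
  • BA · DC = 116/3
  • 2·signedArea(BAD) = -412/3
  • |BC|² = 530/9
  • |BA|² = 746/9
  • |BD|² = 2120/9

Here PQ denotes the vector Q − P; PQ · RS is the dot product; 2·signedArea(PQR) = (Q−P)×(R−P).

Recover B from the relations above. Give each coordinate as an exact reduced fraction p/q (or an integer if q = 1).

B = (-11/3, -7/3)

1. B_x = -11/3  [2·signedArea(BAD) = -412/3 ∩ BA · DC = 116/3]
2. B_y = -7/3  [2·signedArea(BAD) = -412/3 ∩ BA · DC = 116/3]
   → B = (-11/3, -7/3)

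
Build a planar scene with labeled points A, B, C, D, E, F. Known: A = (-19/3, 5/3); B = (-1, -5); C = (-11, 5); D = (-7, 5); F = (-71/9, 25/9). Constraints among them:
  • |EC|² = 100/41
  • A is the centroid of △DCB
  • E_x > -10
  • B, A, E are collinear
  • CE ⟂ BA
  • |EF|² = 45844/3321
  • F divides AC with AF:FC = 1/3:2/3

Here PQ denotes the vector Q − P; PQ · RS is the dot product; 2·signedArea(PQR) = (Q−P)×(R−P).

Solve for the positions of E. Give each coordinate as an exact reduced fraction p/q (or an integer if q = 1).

1. E_x = -401/41  [B, A, E are collinear ∩ CE ⟂ BA]
2. E_y = 245/41  [B, A, E are collinear ∩ CE ⟂ BA]
   → E = (-401/41, 245/41)

E = (-401/41, 245/41)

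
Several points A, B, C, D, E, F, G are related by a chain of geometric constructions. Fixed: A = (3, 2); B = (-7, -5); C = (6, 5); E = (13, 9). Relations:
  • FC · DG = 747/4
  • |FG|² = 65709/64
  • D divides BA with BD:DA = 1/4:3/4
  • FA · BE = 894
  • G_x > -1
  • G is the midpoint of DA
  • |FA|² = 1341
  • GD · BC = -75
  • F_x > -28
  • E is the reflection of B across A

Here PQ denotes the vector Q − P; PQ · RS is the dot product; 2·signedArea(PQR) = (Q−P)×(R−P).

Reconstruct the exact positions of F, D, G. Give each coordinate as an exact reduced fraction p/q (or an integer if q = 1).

1. F_x = -27  [line -20·x + -14·y + -806 = 0 ∩ |FA|² = 1341]
2. F_y = -19  [line -20·x + -14·y + -806 = 0 ∩ |FA|² = 1341]
   → F = (-27, -19)
3. D_x = -9/2  [D divides BA with BD:DA = 1/4:3/4]
4. D_y = -13/4  [D divides BA with BD:DA = 1/4:3/4]
   → D = (-9/2, -13/4)
5. G_x = -3/4  [FC · DG = 747/4 ∩ G is the midpoint of DA]
6. G_y = -5/8  [FC · DG = 747/4 ∩ G is the midpoint of DA]
   → G = (-3/4, -5/8)

D = (-9/2, -13/4)
F = (-27, -19)
G = (-3/4, -5/8)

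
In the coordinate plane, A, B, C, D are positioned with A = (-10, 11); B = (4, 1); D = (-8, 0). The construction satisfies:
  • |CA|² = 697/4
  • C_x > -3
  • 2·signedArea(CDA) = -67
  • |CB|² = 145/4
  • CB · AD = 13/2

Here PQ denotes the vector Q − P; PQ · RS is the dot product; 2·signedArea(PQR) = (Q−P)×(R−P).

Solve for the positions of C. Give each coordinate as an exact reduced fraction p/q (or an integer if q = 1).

C = (-2, 1/2)

1. C_x = -2  [2·signedArea(CDA) = -67 ∩ CB · AD = 13/2]
2. C_y = 1/2  [2·signedArea(CDA) = -67 ∩ CB · AD = 13/2]
   → C = (-2, 1/2)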